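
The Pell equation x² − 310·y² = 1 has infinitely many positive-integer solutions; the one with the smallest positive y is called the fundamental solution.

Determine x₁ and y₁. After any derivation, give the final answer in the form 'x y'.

848719 48204

d=310: √d = [17; 1,1,1,1,5,…,1,1,34] (ℓ=16, even), read p_15/q_15
step 0: (17, 1)  from 17·(1,0) + (0,1)
step 1: (18, 1)  from 1·(17,1) + (1,0)
step 2: (35, 2)  from 1·(18,1) + (17,1)
…
step 4: (88, 5)  from 1·(53,3) + (35,2)
…
step 6: (1567, 89)  from 3·(493,28) + (88,5)
step 7: (2060, 117)  from 1·(1567,89) + (493,28)
step 8: (5687, 323)  from 2·(2060,117) + (1567,89)
step 9: (7747, 440)  from 1·(5687,323) + (2060,117)
…
step 11: (152387, 8655)  from 5·(28928,1643) + (7747,440)
step 12: (181315, 10298)  from 1·(152387,8655) + (28928,1643)
step 13: (333702, 18953)  from 1·(181315,10298) + (152387,8655)
step 14: (515017, 29251)  from 1·(333702,18953) + (181315,10298)
step 15: (848719, 48204)  from 1·(515017,29251) + (333702,18953)
→ (848719, 48204).  Check: 848719²=720323940961, 310·48204²=720323940960, difference 1.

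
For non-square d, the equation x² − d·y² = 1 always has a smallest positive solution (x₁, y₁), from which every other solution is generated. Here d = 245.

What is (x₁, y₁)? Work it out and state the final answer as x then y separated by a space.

[15; 1,1,1,7,6,7,1,1,1,30] for √245; ℓ=10 ⇒ convergent index 9
a_0=15:  p_0=15·1+0=15,  q_0=15·0+1=1
…
a_2=1:  p_2=1·16+15=31,  q_2=1·1+1=2
a_3=1:  p_3=1·31+16=47,  q_3=1·2+1=3
a_4=7:  p_4=7·47+31=360,  q_4=7·3+2=23
a_5=6:  p_5=6·360+47=2207,  q_5=6·23+3=141
a_6=7:  p_6=7·2207+360=15809,  q_6=7·141+23=1010
…
a_8=1:  p_8=1·18016+15809=33825,  q_8=1·1151+1010=2161
a_9=1:  p_9=1·33825+18016=51841,  q_9=1·2161+1151=3312
(x₁, y₁) = (51841, 3312);  51841² − 245·3312² = 1 ✓

51841 3312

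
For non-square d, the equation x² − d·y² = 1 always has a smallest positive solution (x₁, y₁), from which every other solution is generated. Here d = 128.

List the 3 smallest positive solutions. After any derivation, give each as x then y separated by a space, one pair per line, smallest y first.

577 51
665857 58854
768398401 67917465

√128 → a₀=11, period (3,5,3,22); ℓ=4 even so k=3
step 0: (11, 1)  from 11·(1,0) + (0,1)
…
step 2: (181, 16)  from 5·(34,3) + (11,1)
step 3: (577, 51)  from 3·(181,16) + (34,3)
(x₁, y₁) = (577, 51);  577² − 128·51² = 1 ✓
k=2:  x_2 = 577·577+128·51·51 = 665857,  y_2 = 577·51+51·577 = 58854
k=3:  x_3 = 577·665857+128·51·58854 = 768398401,  y_3 = 577·58854+51·665857 = 67917465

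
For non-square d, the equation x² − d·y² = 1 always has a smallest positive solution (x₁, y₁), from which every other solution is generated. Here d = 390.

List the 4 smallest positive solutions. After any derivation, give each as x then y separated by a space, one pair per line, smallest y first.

d=390: √d = [19; 1,2,1,38] (ℓ=4, even), read p_3/q_3
k=0  a_k=19  p_k/q_k = 19/1
…
k=2  a_k=2  p_k/q_k = 59/3
k=3  a_k=1  p_k/q_k = 79/4
→ (79, 4).  Check: 79²=6241, 390·4²=6240, difference 1.
k=2:  x_2 = 79·79+390·4·4 = 12481,  y_2 = 79·4+4·79 = 632
k=3:  x_3 = 79·12481+390·4·632 = 1971919,  y_3 = 79·632+4·12481 = 99852
k=4:  x_4 = 79·1971919+390·4·99852 = 311550721,  y_4 = 79·99852+4·1971919 = 15775984

79 4
12481 632
1971919 99852
311550721 15775984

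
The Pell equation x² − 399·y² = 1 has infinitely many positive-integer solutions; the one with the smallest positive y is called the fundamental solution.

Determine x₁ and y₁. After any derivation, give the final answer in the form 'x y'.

20 1

√399 → a₀=19, period (1,38); ℓ=2 even so k=1
i=0: a=19 ⇒ p=19, q=1
i=1: a=1 ⇒ p=20, q=1
fundamental: x₁=20, y₁=1  (since 400 − 399·1 = 1)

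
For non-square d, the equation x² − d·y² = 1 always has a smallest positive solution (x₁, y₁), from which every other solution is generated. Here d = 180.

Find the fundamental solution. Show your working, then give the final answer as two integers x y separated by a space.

161 12

√180 → a₀=13, period (2,2,2,26); ℓ=4 even so k=3
i=0: a=13 ⇒ p=13, q=1
…
i=2: a=2 ⇒ p=67, q=5
i=3: a=2 ⇒ p=161, q=12
fundamental: x₁=161, y₁=12  (since 25921 − 180·144 = 1)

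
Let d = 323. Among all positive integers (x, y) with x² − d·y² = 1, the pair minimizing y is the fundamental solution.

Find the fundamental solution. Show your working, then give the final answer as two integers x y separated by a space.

√323 → a₀=17, period (1,34); ℓ=2 even so k=1
step 0: (17, 1)  from 17·(1,0) + (0,1)
step 1: (18, 1)  from 1·(17,1) + (1,0)
(x₁, y₁) = (18, 1);  18² − 323·1² = 1 ✓

18 1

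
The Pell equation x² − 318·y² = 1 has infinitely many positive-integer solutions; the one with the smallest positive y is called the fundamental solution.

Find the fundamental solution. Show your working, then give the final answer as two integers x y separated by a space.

107 6

[17; 1,4,1,34] for √318; ℓ=4 ⇒ convergent index 3
k=0  a_k=17  p_k/q_k = 17/1
…
k=2  a_k=4  p_k/q_k = 89/5
k=3  a_k=1  p_k/q_k = 107/6
(x₁, y₁) = (107, 6);  107² − 318·6² = 1 ✓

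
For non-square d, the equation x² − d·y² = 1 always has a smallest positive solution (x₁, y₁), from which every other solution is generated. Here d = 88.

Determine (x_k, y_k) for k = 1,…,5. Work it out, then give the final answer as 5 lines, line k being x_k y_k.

√88 = [9; 2,1,1,1,2,18, …], period ℓ=6 (even) → k=5
k=0  a_k=9  p_k/q_k = 9/1
k=1  a_k=2  p_k/q_k = 19/2
k=2  a_k=1  p_k/q_k = 28/3
k=3  a_k=1  p_k/q_k = 47/5
k=4  a_k=1  p_k/q_k = 75/8
k=5  a_k=2  p_k/q_k = 197/21
fundamental: x₁=197, y₁=21  (since 38809 − 88·441 = 1)
(197+21√88)^2 = 77617 + 8274√88
(197+21√88)^3 = 30580901 + 3259935√88
(197+21√88)^4 = 12048797377 + 1284406116√88
(197+21√88)^5 = 4747195585637 + 506052749769√88

197 21
77617 8274
30580901 3259935
12048797377 1284406116
4747195585637 506052749769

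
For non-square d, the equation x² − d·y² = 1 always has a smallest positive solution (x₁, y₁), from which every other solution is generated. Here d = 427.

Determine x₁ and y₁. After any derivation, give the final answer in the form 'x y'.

d=427: √d = [20; 1,1,1,40] (ℓ=4, even), read p_3/q_3
a_0=20:  p_0=20·1+0=20,  q_0=20·0+1=1
a_1=1:  p_1=1·20+1=21,  q_1=1·1+0=1
a_2=1:  p_2=1·21+20=41,  q_2=1·1+1=2
a_3=1:  p_3=1·41+21=62,  q_3=1·2+1=3
→ (62, 3).  Check: 62²=3844, 427·3²=3843, difference 1.

62 3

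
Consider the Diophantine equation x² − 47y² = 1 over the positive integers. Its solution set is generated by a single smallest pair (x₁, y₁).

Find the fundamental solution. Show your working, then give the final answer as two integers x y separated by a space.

[6; 1,5,1,12] for √47; ℓ=4 ⇒ convergent index 3
k=0  a_k=6  p_k/q_k = 6/1
k=1  a_k=1  p_k/q_k = 7/1
k=2  a_k=5  p_k/q_k = 41/6
k=3  a_k=1  p_k/q_k = 48/7
→ (48, 7).  Check: 48²=2304, 47·7²=2303, difference 1.

48 7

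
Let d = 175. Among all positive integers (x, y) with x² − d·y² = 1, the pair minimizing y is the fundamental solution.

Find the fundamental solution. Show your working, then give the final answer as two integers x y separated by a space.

√175 → a₀=13, period (4,2,1,2,4,26); ℓ=6 even so k=5
a_0=13:  p_0=13·1+0=13,  q_0=13·0+1=1
…
a_2=2:  p_2=2·53+13=119,  q_2=2·4+1=9
…
a_4=2:  p_4=2·172+119=463,  q_4=2·13+9=35
a_5=4:  p_5=4·463+172=2024,  q_5=4·35+13=153
(x₁, y₁) = (2024, 153);  2024² − 175·153² = 1 ✓

2024 153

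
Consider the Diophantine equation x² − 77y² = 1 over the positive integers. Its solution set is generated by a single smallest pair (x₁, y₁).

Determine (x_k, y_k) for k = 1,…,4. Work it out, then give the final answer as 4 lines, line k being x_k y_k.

√77 = [8; 1,3,2,3,1,16, …], period ℓ=6 (even) → k=5
k=0  a_k=8  p_k/q_k = 8/1
…
k=2  a_k=3  p_k/q_k = 35/4
k=3  a_k=2  p_k/q_k = 79/9
k=4  a_k=3  p_k/q_k = 272/31
k=5  a_k=1  p_k/q_k = 351/40
→ (351, 40).  Check: 351²=123201, 77·40²=123200, difference 1.
(351+40√77)^2 = 246401 + 28080√77
(351+40√77)^3 = 172973151 + 19712120√77
(351+40√77)^4 = 121426905601 + 13837880160√77

351 40
246401 28080
172973151 19712120
121426905601 13837880160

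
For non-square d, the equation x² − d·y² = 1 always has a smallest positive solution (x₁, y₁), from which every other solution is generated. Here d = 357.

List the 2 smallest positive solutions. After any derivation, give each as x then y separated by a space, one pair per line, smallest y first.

3401 180
23133601 1224360

d=357: √d = [18; 1,8,2,8,1,36] (ℓ=6, even), read p_5/q_5
k=0  a_k=18  p_k/q_k = 18/1
…
k=4  a_k=8  p_k/q_k = 3042/161
k=5  a_k=1  p_k/q_k = 3401/180
(x₁, y₁) = (3401, 180);  3401² − 357·180² = 1 ✓
n=2: (3401,180)∘(3401,180) = (3401·3401+357·180·180, 3401·180+180·3401) = (23133601,1224360)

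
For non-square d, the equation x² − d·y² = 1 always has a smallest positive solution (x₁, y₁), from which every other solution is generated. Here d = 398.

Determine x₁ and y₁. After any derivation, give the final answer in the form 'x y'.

399 20

d=398: √d = [19; 1,18,1,38] (ℓ=4, even), read p_3/q_3
step 0: (19, 1)  from 19·(1,0) + (0,1)
…
step 2: (379, 19)  from 18·(20,1) + (19,1)
step 3: (399, 20)  from 1·(379,19) + (20,1)
fundamental: x₁=399, y₁=20  (since 159201 − 398·400 = 1)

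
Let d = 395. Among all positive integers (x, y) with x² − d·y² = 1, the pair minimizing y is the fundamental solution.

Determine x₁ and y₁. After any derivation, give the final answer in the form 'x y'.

159 8

d=395: √d = [19; 1,6,1,38] (ℓ=4, even), read p_3/q_3
k=0  a_k=19  p_k/q_k = 19/1
…
k=2  a_k=6  p_k/q_k = 139/7
k=3  a_k=1  p_k/q_k = 159/8
fundamental: x₁=159, y₁=8  (since 25281 − 395·64 = 1)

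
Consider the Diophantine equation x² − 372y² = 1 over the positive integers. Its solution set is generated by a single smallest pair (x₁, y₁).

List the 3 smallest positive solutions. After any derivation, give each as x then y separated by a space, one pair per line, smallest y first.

12151 630
295293601 15310260
7176225079351 372069937890

√372 → a₀=19, period (3,2,12,2,3,38); ℓ=6 even so k=5
a_0=19:  p_0=19·1+0=19,  q_0=19·0+1=1
a_1=3:  p_1=3·19+1=58,  q_1=3·1+0=3
a_2=2:  p_2=2·58+19=135,  q_2=2·3+1=7
a_3=12:  p_3=12·135+58=1678,  q_3=12·7+3=87
a_4=2:  p_4=2·1678+135=3491,  q_4=2·87+7=181
a_5=3:  p_5=3·3491+1678=12151,  q_5=3·181+87=630
→ (12151, 630).  Check: 12151²=147646801, 372·630²=147646800, difference 1.
k=2:  x_2 = 12151·12151+372·630·630 = 295293601,  y_2 = 12151·630+630·12151 = 15310260
k=3:  x_3 = 12151·295293601+372·630·15310260 = 7176225079351,  y_3 = 12151·15310260+630·295293601 = 372069937890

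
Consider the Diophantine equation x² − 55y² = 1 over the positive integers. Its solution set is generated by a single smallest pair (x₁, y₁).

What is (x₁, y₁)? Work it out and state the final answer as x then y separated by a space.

89 12

[7; 2,2,2,14] for √55; ℓ=4 ⇒ convergent index 3
step 0: (7, 1)  from 7·(1,0) + (0,1)
step 1: (15, 2)  from 2·(7,1) + (1,0)
step 2: (37, 5)  from 2·(15,2) + (7,1)
step 3: (89, 12)  from 2·(37,5) + (15,2)
→ (89, 12).  Check: 89²=7921, 55·12²=7920, difference 1.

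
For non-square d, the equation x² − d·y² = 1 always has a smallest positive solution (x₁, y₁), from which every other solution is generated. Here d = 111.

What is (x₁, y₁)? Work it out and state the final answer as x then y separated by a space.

295 28

d=111: √d = [10; 1,1,6,1,1,20] (ℓ=6, even), read p_5/q_5
i=0: a=10 ⇒ p=10, q=1
i=1: a=1 ⇒ p=11, q=1
i=2: a=1 ⇒ p=21, q=2
i=3: a=6 ⇒ p=137, q=13
i=4: a=1 ⇒ p=158, q=15
i=5: a=1 ⇒ p=295, q=28
(x₁, y₁) = (295, 28);  295² − 111·28² = 1 ✓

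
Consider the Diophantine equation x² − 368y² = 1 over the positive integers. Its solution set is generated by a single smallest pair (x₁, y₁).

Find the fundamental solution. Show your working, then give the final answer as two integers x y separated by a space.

1151 60

d=368: √d = [19; 5,2,5,38] (ℓ=4, even), read p_3/q_3
i=0: a=19 ⇒ p=19, q=1
i=1: a=5 ⇒ p=96, q=5
i=2: a=2 ⇒ p=211, q=11
i=3: a=5 ⇒ p=1151, q=60
(x₁, y₁) = (1151, 60);  1151² − 368·60² = 1 ✓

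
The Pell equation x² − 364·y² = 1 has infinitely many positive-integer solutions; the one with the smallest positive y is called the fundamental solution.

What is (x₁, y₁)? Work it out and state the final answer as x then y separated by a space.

[19; 12,1,2,3,1,8,1,3,2,1,12,38] for √364; ℓ=12 ⇒ convergent index 11
i=0: a=19 ⇒ p=19, q=1
…
i=2: a=1 ⇒ p=248, q=13
…
i=4: a=3 ⇒ p=2423, q=127
i=5: a=1 ⇒ p=3148, q=165
…
i=7: a=1 ⇒ p=30755, q=1612
…
i=9: a=2 ⇒ p=270499, q=14178
i=10: a=1 ⇒ p=390371, q=20461
i=11: a=12 ⇒ p=4954951, q=259710
fundamental: x₁=4954951, y₁=259710  (since 24551539412401 − 364·67449284100 = 1)

4954951 259710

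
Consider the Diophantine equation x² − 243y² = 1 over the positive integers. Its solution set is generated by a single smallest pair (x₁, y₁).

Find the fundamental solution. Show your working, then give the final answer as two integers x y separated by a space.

√243 = [15; 1,1,2,3,15,3,2,1,1,30, …], period ℓ=10 (even) → k=9
a_0=15:  p_0=15·1+0=15,  q_0=15·0+1=1
a_1=1:  p_1=1·15+1=16,  q_1=1·1+0=1
a_2=1:  p_2=1·16+15=31,  q_2=1·1+1=2
…
a_4=3:  p_4=3·78+31=265,  q_4=3·5+2=17
…
a_7=2:  p_7=2·12424+4053=28901,  q_7=2·797+260=1854
a_8=1:  p_8=1·28901+12424=41325,  q_8=1·1854+797=2651
a_9=1:  p_9=1·41325+28901=70226,  q_9=1·2651+1854=4505
→ (70226, 4505).  Check: 70226²=4931691076, 243·4505²=4931691075, difference 1.

70226 4505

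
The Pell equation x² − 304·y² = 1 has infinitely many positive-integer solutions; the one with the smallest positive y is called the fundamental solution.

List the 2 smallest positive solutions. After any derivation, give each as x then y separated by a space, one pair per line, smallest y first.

√304 → a₀=17, period (2,3,2,1,1,1,1,1,2,3,2,34); ℓ=12 even so k=11
step 0: (17, 1)  from 17·(1,0) + (0,1)
step 1: (35, 2)  from 2·(17,1) + (1,0)
…
step 3: (279, 16)  from 2·(122,7) + (35,2)
…
step 10: (25177, 1444)  from 3·(7445,427) + (2842,163)
step 11: (57799, 3315)  from 2·(25177,1444) + (7445,427)
(x₁, y₁) = (57799, 3315);  57799² − 304·3315² = 1 ✓
n=2: (57799,3315)∘(57799,3315) = (57799·57799+304·3315·3315, 57799·3315+3315·57799) = (6681448801,383207370)

57799 3315
6681448801 383207370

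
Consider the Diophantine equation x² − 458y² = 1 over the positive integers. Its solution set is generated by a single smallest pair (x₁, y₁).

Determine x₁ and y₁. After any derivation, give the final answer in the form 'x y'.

d=458: √d = [21; 2,2,42] (ℓ=3, odd), read p_5/q_5
a_0=21:  p_0=21·1+0=21,  q_0=21·0+1=1
…
a_3=42:  p_3=42·107+43=4537,  q_3=42·5+2=212
a_4=2:  p_4=2·4537+107=9181,  q_4=2·212+5=429
a_5=2:  p_5=2·9181+4537=22899,  q_5=2·429+212=1070
→ (22899, 1070).  Check: 22899²=524364201, 458·1070²=524364200, difference 1.

22899 1070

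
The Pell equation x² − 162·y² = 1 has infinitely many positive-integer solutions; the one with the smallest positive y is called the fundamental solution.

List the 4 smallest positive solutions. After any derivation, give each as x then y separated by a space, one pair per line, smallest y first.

19601 1540
768398401 60371080
30122754096401 2366667076620
1180872205318713601 92778082677286160

√162 → a₀=12, period (1,2,1,2,12,2,1,2,1,24); ℓ=10 even so k=9
step 0: (12, 1)  from 12·(1,0) + (0,1)
…
step 3: (51, 4)  from 1·(38,3) + (13,1)
…
step 5: (1731, 136)  from 12·(140,11) + (51,4)
step 6: (3602, 283)  from 2·(1731,136) + (140,11)
…
step 8: (14268, 1121)  from 2·(5333,419) + (3602,283)
step 9: (19601, 1540)  from 1·(14268,1121) + (5333,419)
(x₁, y₁) = (19601, 1540);  19601² − 162·1540² = 1 ✓
(19601+1540√162)^2 = 768398401 + 60371080√162
(19601+1540√162)^3 = 30122754096401 + 2366667076620√162
(19601+1540√162)^4 = 1180872205318713601 + 92778082677286160√162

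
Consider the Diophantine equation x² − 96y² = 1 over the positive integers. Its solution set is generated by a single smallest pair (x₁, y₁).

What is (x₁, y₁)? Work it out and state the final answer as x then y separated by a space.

√96 → a₀=9, period (1,3,1,18); ℓ=4 even so k=3
a_0=9:  p_0=9·1+0=9,  q_0=9·0+1=1
…
a_2=3:  p_2=3·10+9=39,  q_2=3·1+1=4
a_3=1:  p_3=1·39+10=49,  q_3=1·4+1=5
fundamental: x₁=49, y₁=5  (since 2401 − 96·25 = 1)

49 5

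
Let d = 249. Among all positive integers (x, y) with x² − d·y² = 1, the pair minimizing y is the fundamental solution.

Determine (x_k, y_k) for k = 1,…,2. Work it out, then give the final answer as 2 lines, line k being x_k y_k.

√249 = [15; 1,3,1,1,5,…,3,1,30, …], period ℓ=16 (even) → k=15
i=0: a=15 ⇒ p=15, q=1
i=1: a=1 ⇒ p=16, q=1
i=2: a=3 ⇒ p=63, q=4
i=3: a=1 ⇒ p=79, q=5
i=4: a=1 ⇒ p=142, q=9
i=5: a=5 ⇒ p=789, q=50
i=6: a=1 ⇒ p=931, q=59
…
i=8: a=10 ⇒ p=36751, q=2329
i=9: a=3 ⇒ p=113835, q=7214
…
i=11: a=5 ⇒ p=866765, q=54929
i=12: a=1 ⇒ p=1017351, q=64472
i=13: a=1 ⇒ p=1884116, q=119401
i=14: a=3 ⇒ p=6669699, q=422675
i=15: a=1 ⇒ p=8553815, q=542076
→ (8553815, 542076).  Check: 8553815²=73167751054225, 249·542076²=73167751054224, difference 1.
n=2: (8553815,542076)∘(8553815,542076) = (8553815·8553815+249·542076·542076, 8553815·542076+542076·8553815) = (146335502108449,9273635639880)

8553815 542076
146335502108449 9273635639880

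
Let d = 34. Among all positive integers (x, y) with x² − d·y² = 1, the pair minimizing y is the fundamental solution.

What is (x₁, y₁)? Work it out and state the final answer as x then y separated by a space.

35 6

d=34: √d = [5; 1,4,1,10] (ℓ=4, even), read p_3/q_3
step 0: (5, 1)  from 5·(1,0) + (0,1)
step 1: (6, 1)  from 1·(5,1) + (1,0)
step 2: (29, 5)  from 4·(6,1) + (5,1)
step 3: (35, 6)  from 1·(29,5) + (6,1)
(x₁, y₁) = (35, 6);  35² − 34·6² = 1 ✓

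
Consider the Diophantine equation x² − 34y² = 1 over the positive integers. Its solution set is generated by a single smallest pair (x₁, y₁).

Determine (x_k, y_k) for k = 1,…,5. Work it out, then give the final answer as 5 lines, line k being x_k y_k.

[5; 1,4,1,10] for √34; ℓ=4 ⇒ convergent index 3
step 0: (5, 1)  from 5·(1,0) + (0,1)
step 1: (6, 1)  from 1·(5,1) + (1,0)
step 2: (29, 5)  from 4·(6,1) + (5,1)
step 3: (35, 6)  from 1·(29,5) + (6,1)
(x₁, y₁) = (35, 6);  35² − 34·6² = 1 ✓
k=2:  x_2 = 35·35+34·6·6 = 2449,  y_2 = 35·6+6·35 = 420
k=3:  x_3 = 35·2449+34·6·420 = 171395,  y_3 = 35·420+6·2449 = 29394
k=4:  x_4 = 35·171395+34·6·29394 = 11995201,  y_4 = 35·29394+6·171395 = 2057160
k=5:  x_5 = 35·11995201+34·6·2057160 = 839492675,  y_5 = 35·2057160+6·11995201 = 143971806

35 6
2449 420
171395 29394
11995201 2057160
839492675 143971806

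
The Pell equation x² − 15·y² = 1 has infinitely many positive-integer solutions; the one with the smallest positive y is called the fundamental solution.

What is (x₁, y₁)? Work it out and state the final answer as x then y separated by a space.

[3; 1,6] for √15; ℓ=2 ⇒ convergent index 1
i=0: a=3 ⇒ p=3, q=1
i=1: a=1 ⇒ p=4, q=1
(x₁, y₁) = (4, 1);  4² − 15·1² = 1 ✓

4 1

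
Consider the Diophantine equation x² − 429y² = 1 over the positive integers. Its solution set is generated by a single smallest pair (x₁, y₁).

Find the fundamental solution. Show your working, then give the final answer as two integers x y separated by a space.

[20; 1,2,2,9,1,12,1,9,2,2,1,40] for √429; ℓ=12 ⇒ convergent index 11
step 0: (20, 1)  from 20·(1,0) + (0,1)
…
step 3: (145, 7)  from 2·(62,3) + (21,1)
…
step 5: (1512, 73)  from 1·(1367,66) + (145,7)
…
step 7: (21023, 1015)  from 1·(19511,942) + (1512,73)
…
step 9: (438459, 21169)  from 2·(208718,10077) + (21023,1015)
step 10: (1085636, 52415)  from 2·(438459,21169) + (208718,10077)
step 11: (1524095, 73584)  from 1·(1085636,52415) + (438459,21169)
(x₁, y₁) = (1524095, 73584);  1524095² − 429·73584² = 1 ✓

1524095 73584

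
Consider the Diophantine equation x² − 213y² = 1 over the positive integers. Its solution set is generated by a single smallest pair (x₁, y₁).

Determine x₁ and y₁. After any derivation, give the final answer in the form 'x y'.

√213 = [14; 1,1,2,6,1,8,1,6,2,1,1,28, …], period ℓ=12 (even) → k=11
a_0=14:  p_0=14·1+0=14,  q_0=14·0+1=1
a_1=1:  p_1=1·14+1=15,  q_1=1·1+0=1
a_2=1:  p_2=1·15+14=29,  q_2=1·1+1=2
a_3=2:  p_3=2·29+15=73,  q_3=2·2+1=5
a_4=6:  p_4=6·73+29=467,  q_4=6·5+2=32
a_5=1:  p_5=1·467+73=540,  q_5=1·32+5=37
a_6=8:  p_6=8·540+467=4787,  q_6=8·37+32=328
a_7=1:  p_7=1·4787+540=5327,  q_7=1·328+37=365
a_8=6:  p_8=6·5327+4787=36749,  q_8=6·365+328=2518
a_9=2:  p_9=2·36749+5327=78825,  q_9=2·2518+365=5401
a_10=1:  p_10=1·78825+36749=115574,  q_10=1·5401+2518=7919
a_11=1:  p_11=1·115574+78825=194399,  q_11=1·7919+5401=13320
fundamental: x₁=194399, y₁=13320  (since 37790971201 − 213·177422400 = 1)

194399 13320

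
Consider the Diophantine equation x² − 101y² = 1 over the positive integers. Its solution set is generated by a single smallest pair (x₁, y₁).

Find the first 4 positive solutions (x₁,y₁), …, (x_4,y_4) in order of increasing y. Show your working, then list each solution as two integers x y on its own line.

√101 → a₀=10, period (20); ℓ=1 odd so k=1
step 0: (10, 1)  from 10·(1,0) + (0,1)
step 1: (201, 20)  from 20·(10,1) + (1,0)
fundamental: x₁=201, y₁=20  (since 40401 − 101·400 = 1)
k=2:  x_2 = 201·201+101·20·20 = 80801,  y_2 = 201·20+20·201 = 8040
k=3:  x_3 = 201·80801+101·20·8040 = 32481801,  y_3 = 201·8040+20·80801 = 3232060
k=4:  x_4 = 201·32481801+101·20·3232060 = 13057603201,  y_4 = 201·3232060+20·32481801 = 1299280080

201 20
80801 8040
32481801 3232060
13057603201 1299280080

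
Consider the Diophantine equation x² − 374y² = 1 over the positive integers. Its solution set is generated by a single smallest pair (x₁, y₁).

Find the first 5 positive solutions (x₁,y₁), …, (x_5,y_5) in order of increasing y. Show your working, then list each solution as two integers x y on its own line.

√374 = [19; 2,1,18,1,2,38, …], period ℓ=6 (even) → k=5
i=0: a=19 ⇒ p=19, q=1
…
i=3: a=18 ⇒ p=1083, q=56
i=4: a=1 ⇒ p=1141, q=59
i=5: a=2 ⇒ p=3365, q=174
→ (3365, 174).  Check: 3365²=11323225, 374·174²=11323224, difference 1.
(x_2, y_2) = (3365·3365 + 374·174·174, 3365·174 + 174·3365) = (22646449, 1171020)
(x_3, y_3) = (3365·22646449 + 374·174·1171020, 3365·1171020 + 174·22646449) = (152410598405, 7880964426)
(x_4, y_4) = (3365·152410598405 + 374·174·7880964426, 3365·7880964426 + 174·152410598405) = (1025723304619201, 53038889415960)
(x_5, y_5) = (3365·1025723304619201 + 374·174·53038889415960, 3365·53038889415960 + 174·1025723304619201) = (6903117687676624325, 356951717888446374)

3365 174
22646449 1171020
152410598405 7880964426
1025723304619201 53038889415960
6903117687676624325 356951717888446374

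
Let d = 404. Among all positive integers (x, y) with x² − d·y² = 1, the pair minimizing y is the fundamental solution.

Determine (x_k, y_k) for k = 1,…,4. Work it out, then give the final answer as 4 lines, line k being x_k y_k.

√404 → a₀=20, period (10,40); ℓ=2 even so k=1
k=0  a_k=20  p_k/q_k = 20/1
k=1  a_k=10  p_k/q_k = 201/10
(x₁, y₁) = (201, 10);  201² − 404·10² = 1 ✓
(201+10√404)^2 = 80801 + 4020√404
(201+10√404)^3 = 32481801 + 1616030√404
(201+10√404)^4 = 13057603201 + 649640040√404

201 10
80801 4020
32481801 1616030
13057603201 649640040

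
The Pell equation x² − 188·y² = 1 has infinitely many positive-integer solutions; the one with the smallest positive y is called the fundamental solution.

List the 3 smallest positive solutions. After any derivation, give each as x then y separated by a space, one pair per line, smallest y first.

4607 336
42448897 3095904
391124132351 28525659120

[13; 1,2,2,6,2,2,1,26] for √188; ℓ=8 ⇒ convergent index 7
i=0: a=13 ⇒ p=13, q=1
…
i=3: a=2 ⇒ p=96, q=7
…
i=5: a=2 ⇒ p=1330, q=97
i=6: a=2 ⇒ p=3277, q=239
i=7: a=1 ⇒ p=4607, q=336
fundamental: x₁=4607, y₁=336  (since 21224449 − 188·112896 = 1)
(x_2, y_2) = (4607·4607 + 188·336·336, 4607·336 + 336·4607) = (42448897, 3095904)
(x_3, y_3) = (4607·42448897 + 188·336·3095904, 4607·3095904 + 336·42448897) = (391124132351, 28525659120)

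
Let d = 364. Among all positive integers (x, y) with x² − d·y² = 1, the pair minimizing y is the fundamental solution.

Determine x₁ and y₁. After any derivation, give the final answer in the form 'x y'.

4954951 259710

√364 → a₀=19, period (12,1,2,3,1,8,1,3,2,1,12,38); ℓ=12 even so k=11
i=0: a=19 ⇒ p=19, q=1
i=1: a=12 ⇒ p=229, q=12
i=2: a=1 ⇒ p=248, q=13
…
i=4: a=3 ⇒ p=2423, q=127
i=5: a=1 ⇒ p=3148, q=165
i=6: a=8 ⇒ p=27607, q=1447
i=7: a=1 ⇒ p=30755, q=1612
i=8: a=3 ⇒ p=119872, q=6283
i=9: a=2 ⇒ p=270499, q=14178
i=10: a=1 ⇒ p=390371, q=20461
i=11: a=12 ⇒ p=4954951, q=259710
fundamental: x₁=4954951, y₁=259710  (since 24551539412401 − 364·67449284100 = 1)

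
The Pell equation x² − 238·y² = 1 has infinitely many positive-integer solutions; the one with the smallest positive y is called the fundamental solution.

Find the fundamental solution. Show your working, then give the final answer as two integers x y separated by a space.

[15; 2,2,1,14,1,2,2,30] for √238; ℓ=8 ⇒ convergent index 7
k=0  a_k=15  p_k/q_k = 15/1
…
k=2  a_k=2  p_k/q_k = 77/5
…
k=5  a_k=1  p_k/q_k = 1697/110
k=6  a_k=2  p_k/q_k = 4983/323
k=7  a_k=2  p_k/q_k = 11663/756
fundamental: x₁=11663, y₁=756  (since 136025569 − 238·571536 = 1)

11663 756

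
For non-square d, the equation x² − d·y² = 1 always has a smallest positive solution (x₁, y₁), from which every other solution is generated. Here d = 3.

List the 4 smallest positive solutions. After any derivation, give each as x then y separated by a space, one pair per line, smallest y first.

2 1
7 4
26 15
97 56

d=3: √d = [1; 1,2] (ℓ=2, even), read p_1/q_1
a_0=1:  p_0=1·1+0=1,  q_0=1·0+1=1
a_1=1:  p_1=1·1+1=2,  q_1=1·1+0=1
fundamental: x₁=2, y₁=1  (since 4 − 3·1 = 1)
n=2: (2,1)∘(2,1) = (2·2+3·1·1, 2·1+1·2) = (7,4)
n=3: (7,4)∘(2,1) = (2·7+3·1·4, 2·4+1·7) = (26,15)
n=4: (26,15)∘(2,1) = (2·26+3·1·15, 2·15+1·26) = (97,56)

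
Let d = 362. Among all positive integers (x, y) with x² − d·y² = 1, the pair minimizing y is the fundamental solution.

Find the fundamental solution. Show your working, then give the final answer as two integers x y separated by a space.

d=362: √d = [19; 38] (ℓ=1, odd), read p_1/q_1
step 0: (19, 1)  from 19·(1,0) + (0,1)
step 1: (723, 38)  from 38·(19,1) + (1,0)
→ (723, 38).  Check: 723²=522729, 362·38²=522728, difference 1.

723 38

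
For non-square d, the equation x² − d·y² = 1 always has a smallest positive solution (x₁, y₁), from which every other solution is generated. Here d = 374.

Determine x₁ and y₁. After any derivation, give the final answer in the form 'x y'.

3365 174

√374 → a₀=19, period (2,1,18,1,2,38); ℓ=6 even so k=5
k=0  a_k=19  p_k/q_k = 19/1
…
k=2  a_k=1  p_k/q_k = 58/3
k=3  a_k=18  p_k/q_k = 1083/56
k=4  a_k=1  p_k/q_k = 1141/59
k=5  a_k=2  p_k/q_k = 3365/174
fundamental: x₁=3365, y₁=174  (since 11323225 − 374·30276 = 1)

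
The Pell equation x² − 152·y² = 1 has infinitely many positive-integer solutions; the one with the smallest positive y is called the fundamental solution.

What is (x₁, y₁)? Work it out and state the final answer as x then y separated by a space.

√152 → a₀=12, period (3,24); ℓ=2 even so k=1
a_0=12:  p_0=12·1+0=12,  q_0=12·0+1=1
a_1=3:  p_1=3·12+1=37,  q_1=3·1+0=3
(x₁, y₁) = (37, 3);  37² − 152·3² = 1 ✓

37 3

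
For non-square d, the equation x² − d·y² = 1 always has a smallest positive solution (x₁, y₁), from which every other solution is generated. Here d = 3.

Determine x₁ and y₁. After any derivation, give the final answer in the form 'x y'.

2 1

√3 → a₀=1, period (1,2); ℓ=2 even so k=1
k=0  a_k=1  p_k/q_k = 1/1
k=1  a_k=1  p_k/q_k = 2/1
fundamental: x₁=2, y₁=1  (since 4 − 3·1 = 1)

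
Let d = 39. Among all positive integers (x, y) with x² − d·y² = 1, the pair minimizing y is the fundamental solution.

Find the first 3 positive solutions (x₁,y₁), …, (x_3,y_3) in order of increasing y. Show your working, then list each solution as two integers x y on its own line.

d=39: √d = [6; 4,12] (ℓ=2, even), read p_1/q_1
k=0  a_k=6  p_k/q_k = 6/1
k=1  a_k=4  p_k/q_k = 25/4
(x₁, y₁) = (25, 4);  25² − 39·4² = 1 ✓
n=2: (25,4)∘(25,4) = (25·25+39·4·4, 25·4+4·25) = (1249,200)
n=3: (1249,200)∘(25,4) = (25·1249+39·4·200, 25·200+4·1249) = (62425,9996)

25 4
1249 200
62425 9996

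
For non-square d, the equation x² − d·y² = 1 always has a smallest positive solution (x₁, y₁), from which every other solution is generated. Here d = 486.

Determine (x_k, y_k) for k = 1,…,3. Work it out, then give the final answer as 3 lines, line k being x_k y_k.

485 22
470449 21340
456335045 20699778

√486 = [22; 22,44, …], period ℓ=2 (even) → k=1
step 0: (22, 1)  from 22·(1,0) + (0,1)
step 1: (485, 22)  from 22·(22,1) + (1,0)
fundamental: x₁=485, y₁=22  (since 235225 − 486·484 = 1)
(x_2, y_2) = (485·485 + 486·22·22, 485·22 + 22·485) = (470449, 21340)
(x_3, y_3) = (485·470449 + 486·22·21340, 485·21340 + 22·470449) = (456335045, 20699778)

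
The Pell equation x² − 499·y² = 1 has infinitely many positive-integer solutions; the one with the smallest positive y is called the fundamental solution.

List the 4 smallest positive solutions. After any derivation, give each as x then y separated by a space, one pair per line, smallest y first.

d=499: √d = [22; 2,1,21,1,2,44] (ℓ=6, even), read p_5/q_5
i=0: a=22 ⇒ p=22, q=1
i=1: a=2 ⇒ p=45, q=2
i=2: a=1 ⇒ p=67, q=3
i=3: a=21 ⇒ p=1452, q=65
i=4: a=1 ⇒ p=1519, q=68
i=5: a=2 ⇒ p=4490, q=201
→ (4490, 201).  Check: 4490²=20160100, 499·201²=20160099, difference 1.
(x_2, y_2) = (4490·4490 + 499·201·201, 4490·201 + 201·4490) = (40320199, 1804980)
(x_3, y_3) = (4490·40320199 + 499·201·1804980, 4490·1804980 + 201·40320199) = (362075382530, 16208720199)
(x_4, y_4) = (4490·362075382530 + 499·201·16208720199, 4490·16208720199 + 201·362075382530) = (3251436894799201, 145554305582040)

4490 201
40320199 1804980
362075382530 16208720199
3251436894799201 145554305582040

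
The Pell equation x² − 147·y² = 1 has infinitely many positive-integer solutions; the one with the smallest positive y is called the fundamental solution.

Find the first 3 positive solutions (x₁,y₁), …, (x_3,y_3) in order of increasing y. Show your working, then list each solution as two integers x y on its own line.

d=147: √d = [12; 8,24] (ℓ=2, even), read p_1/q_1
k=0  a_k=12  p_k/q_k = 12/1
k=1  a_k=8  p_k/q_k = 97/8
→ (97, 8).  Check: 97²=9409, 147·8²=9408, difference 1.
n=2: (97,8)∘(97,8) = (97·97+147·8·8, 97·8+8·97) = (18817,1552)
n=3: (18817,1552)∘(97,8) = (97·18817+147·8·1552, 97·1552+8·18817) = (3650401,301080)

97 8
18817 1552
3650401 301080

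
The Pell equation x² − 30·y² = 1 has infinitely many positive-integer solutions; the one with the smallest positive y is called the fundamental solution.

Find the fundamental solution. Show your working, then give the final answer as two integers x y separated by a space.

11 2

d=30: √d = [5; 2,10] (ℓ=2, even), read p_1/q_1
i=0: a=5 ⇒ p=5, q=1
i=1: a=2 ⇒ p=11, q=2
→ (11, 2).  Check: 11²=121, 30·2²=120, difference 1.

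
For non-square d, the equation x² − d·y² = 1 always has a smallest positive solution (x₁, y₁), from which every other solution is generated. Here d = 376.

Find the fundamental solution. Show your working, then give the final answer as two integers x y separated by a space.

2143295 110532

√376 → a₀=19, period (2,1,1,3,1,…,1,2,38); ℓ=16 even so k=15
a_0=19:  p_0=19·1+0=19,  q_0=19·0+1=1
a_1=2:  p_1=2·19+1=39,  q_1=2·1+0=2
a_2=1:  p_2=1·39+19=58,  q_2=1·2+1=3
a_3=1:  p_3=1·58+39=97,  q_3=1·3+2=5
…
a_12=3:  p_12=3·99455+70621=368986,  q_12=3·5129+3642=19029
a_13=1:  p_13=1·368986+99455=468441,  q_13=1·19029+5129=24158
a_14=1:  p_14=1·468441+368986=837427,  q_14=1·24158+19029=43187
a_15=2:  p_15=2·837427+468441=2143295,  q_15=2·43187+24158=110532
→ (2143295, 110532).  Check: 2143295²=4593713457025, 376·110532²=4593713457024, difference 1.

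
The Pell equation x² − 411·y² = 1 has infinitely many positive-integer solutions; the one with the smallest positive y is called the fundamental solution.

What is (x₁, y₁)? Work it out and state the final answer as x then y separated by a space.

[20; 3,1,1,1,19,1,1,1,3,40] for √411; ℓ=10 ⇒ convergent index 9
a_0=20:  p_0=20·1+0=20,  q_0=20·0+1=1
…
a_3=1:  p_3=1·81+61=142,  q_3=1·4+3=7
…
a_5=19:  p_5=19·223+142=4379,  q_5=19·11+7=216
…
a_7=1:  p_7=1·4602+4379=8981,  q_7=1·227+216=443
a_8=1:  p_8=1·8981+4602=13583,  q_8=1·443+227=670
a_9=3:  p_9=3·13583+8981=49730,  q_9=3·670+443=2453
→ (49730, 2453).  Check: 49730²=2473072900, 411·2453²=2473072899, difference 1.

49730 2453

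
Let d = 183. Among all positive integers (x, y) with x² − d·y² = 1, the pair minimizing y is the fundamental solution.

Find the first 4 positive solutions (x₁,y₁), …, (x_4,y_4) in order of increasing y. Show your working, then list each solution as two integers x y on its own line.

√183 → a₀=13, period (1,1,8,1,1,26); ℓ=6 even so k=5
k=0  a_k=13  p_k/q_k = 13/1
…
k=2  a_k=1  p_k/q_k = 27/2
…
k=4  a_k=1  p_k/q_k = 257/19
k=5  a_k=1  p_k/q_k = 487/36
fundamental: x₁=487, y₁=36  (since 237169 − 183·1296 = 1)
(487+36√183)^2 = 474337 + 35064√183
(487+36√183)^3 = 462003751 + 34152300√183
(487+36√183)^4 = 449991179137 + 33264305136√183

487 36
474337 35064
462003751 34152300
449991179137 33264305136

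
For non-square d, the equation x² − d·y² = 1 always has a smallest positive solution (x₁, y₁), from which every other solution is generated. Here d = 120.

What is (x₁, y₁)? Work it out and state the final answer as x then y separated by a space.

11 1

√120 = [10; 1,20, …], period ℓ=2 (even) → k=1
step 0: (10, 1)  from 10·(1,0) + (0,1)
step 1: (11, 1)  from 1·(10,1) + (1,0)
fundamental: x₁=11, y₁=1  (since 121 − 120·1 = 1)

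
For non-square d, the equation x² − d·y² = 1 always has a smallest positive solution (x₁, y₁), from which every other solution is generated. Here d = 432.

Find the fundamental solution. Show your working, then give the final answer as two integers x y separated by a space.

1351 65

√432 → a₀=20, period (1,3,1,1,1,3,1,40); ℓ=8 even so k=7
k=0  a_k=20  p_k/q_k = 20/1
…
k=2  a_k=3  p_k/q_k = 83/4
k=3  a_k=1  p_k/q_k = 104/5
k=4  a_k=1  p_k/q_k = 187/9
k=5  a_k=1  p_k/q_k = 291/14
k=6  a_k=3  p_k/q_k = 1060/51
k=7  a_k=1  p_k/q_k = 1351/65
→ (1351, 65).  Check: 1351²=1825201, 432·65²=1825200, difference 1.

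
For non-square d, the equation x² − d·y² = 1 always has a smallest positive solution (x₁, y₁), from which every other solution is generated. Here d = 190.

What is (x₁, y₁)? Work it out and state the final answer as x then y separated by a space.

52021 3774

[13; 1,3,1,1,1,…,3,1,26] for √190; ℓ=14 ⇒ convergent index 13
a_0=13:  p_0=13·1+0=13,  q_0=13·0+1=1
a_1=1:  p_1=1·13+1=14,  q_1=1·1+0=1
…
a_3=1:  p_3=1·55+14=69,  q_3=1·4+1=5
a_4=1:  p_4=1·69+55=124,  q_4=1·5+4=9
…
a_6=2:  p_6=2·193+124=510,  q_6=2·14+9=37
…
a_8=2:  p_8=2·1213+510=2936,  q_8=2·88+37=213
a_9=1:  p_9=1·2936+1213=4149,  q_9=1·213+88=301
a_10=1:  p_10=1·4149+2936=7085,  q_10=1·301+213=514
a_11=1:  p_11=1·7085+4149=11234,  q_11=1·514+301=815
a_12=3:  p_12=3·11234+7085=40787,  q_12=3·815+514=2959
a_13=1:  p_13=1·40787+11234=52021,  q_13=1·2959+815=3774
→ (52021, 3774).  Check: 52021²=2706184441, 190·3774²=2706184440, difference 1.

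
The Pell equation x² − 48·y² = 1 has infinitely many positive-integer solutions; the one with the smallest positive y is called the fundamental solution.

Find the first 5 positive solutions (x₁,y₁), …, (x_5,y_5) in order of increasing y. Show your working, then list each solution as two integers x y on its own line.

√48 → a₀=6, period (1,12); ℓ=2 even so k=1
a_0=6:  p_0=6·1+0=6,  q_0=6·0+1=1
a_1=1:  p_1=1·6+1=7,  q_1=1·1+0=1
→ (7, 1).  Check: 7²=49, 48·1²=48, difference 1.
(x_2, y_2) = (7·7 + 48·1·1, 7·1 + 1·7) = (97, 14)
(x_3, y_3) = (7·97 + 48·1·14, 7·14 + 1·97) = (1351, 195)
(x_4, y_4) = (7·1351 + 48·1·195, 7·195 + 1·1351) = (18817, 2716)
(x_5, y_5) = (7·18817 + 48·1·2716, 7·2716 + 1·18817) = (262087, 37829)

7 1
97 14
1351 195
18817 2716
262087 37829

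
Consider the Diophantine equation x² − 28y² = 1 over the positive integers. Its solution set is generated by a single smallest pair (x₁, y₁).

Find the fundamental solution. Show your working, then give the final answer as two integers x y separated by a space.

127 24

[5; 3,2,3,10] for √28; ℓ=4 ⇒ convergent index 3
k=0  a_k=5  p_k/q_k = 5/1
…
k=2  a_k=2  p_k/q_k = 37/7
k=3  a_k=3  p_k/q_k = 127/24
→ (127, 24).  Check: 127²=16129, 28·24²=16128, difference 1.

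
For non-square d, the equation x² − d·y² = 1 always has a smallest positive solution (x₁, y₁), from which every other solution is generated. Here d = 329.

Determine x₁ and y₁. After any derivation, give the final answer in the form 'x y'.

√329 = [18; 7,4,2,1,1,4,1,1,2,4,7,36, …], period ℓ=12 (even) → k=11
step 0: (18, 1)  from 18·(1,0) + (0,1)
…
step 2: (526, 29)  from 4·(127,7) + (18,1)
…
step 8: (29366, 1619)  from 1·(16125,889) + (13241,730)
…
step 10: (328794, 18127)  from 4·(74857,4127) + (29366,1619)
step 11: (2376415, 131016)  from 7·(328794,18127) + (74857,4127)
→ (2376415, 131016).  Check: 2376415²=5647348252225, 329·131016²=5647348252224, difference 1.

2376415 131016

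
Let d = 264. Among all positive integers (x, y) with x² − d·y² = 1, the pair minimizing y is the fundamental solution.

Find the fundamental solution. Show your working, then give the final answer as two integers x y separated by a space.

65 4

√264 → a₀=16, period (4,32); ℓ=2 even so k=1
i=0: a=16 ⇒ p=16, q=1
i=1: a=4 ⇒ p=65, q=4
→ (65, 4).  Check: 65²=4225, 264·4²=4224, difference 1.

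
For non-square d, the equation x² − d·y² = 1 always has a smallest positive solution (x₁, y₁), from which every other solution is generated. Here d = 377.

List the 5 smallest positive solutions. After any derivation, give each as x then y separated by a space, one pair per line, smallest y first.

233 12
108577 5592
50596649 2605860
23577929857 1214325168
10987264716713 565872922428

√377 → a₀=19, period (2,2,2,38); ℓ=4 even so k=3
k=0  a_k=19  p_k/q_k = 19/1
…
k=2  a_k=2  p_k/q_k = 97/5
k=3  a_k=2  p_k/q_k = 233/12
(x₁, y₁) = (233, 12);  233² − 377·12² = 1 ✓
(x_2, y_2) = (233·233 + 377·12·12, 233·12 + 12·233) = (108577, 5592)
(x_3, y_3) = (233·108577 + 377·12·5592, 233·5592 + 12·108577) = (50596649, 2605860)
(x_4, y_4) = (233·50596649 + 377·12·2605860, 233·2605860 + 12·50596649) = (23577929857, 1214325168)
(x_5, y_5) = (233·23577929857 + 377·12·1214325168, 233·1214325168 + 12·23577929857) = (10987264716713, 565872922428)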